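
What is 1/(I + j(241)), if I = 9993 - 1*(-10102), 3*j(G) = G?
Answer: 3/60526 ≈ 4.9565e-5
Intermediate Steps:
j(G) = G/3
I = 20095 (I = 9993 + 10102 = 20095)
1/(I + j(241)) = 1/(20095 + (1/3)*241) = 1/(20095 + 241/3) = 1/(60526/3) = 3/60526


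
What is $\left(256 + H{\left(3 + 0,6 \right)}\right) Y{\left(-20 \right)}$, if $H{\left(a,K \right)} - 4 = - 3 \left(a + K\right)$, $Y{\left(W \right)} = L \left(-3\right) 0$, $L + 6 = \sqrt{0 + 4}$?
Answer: $0$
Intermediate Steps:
$L = -4$ ($L = -6 + \sqrt{0 + 4} = -6 + \sqrt{4} = -6 + 2 = -4$)
$Y{\left(W \right)} = 0$ ($Y{\left(W \right)} = \left(-4\right) \left(-3\right) 0 = 12 \cdot 0 = 0$)
$H{\left(a,K \right)} = 4 - 3 K - 3 a$ ($H{\left(a,K \right)} = 4 - 3 \left(a + K\right) = 4 - 3 \left(K + a\right) = 4 - \left(3 K + 3 a\right) = 4 - 3 K - 3 a$)
$\left(256 + H{\left(3 + 0,6 \right)}\right) Y{\left(-20 \right)} = \left(256 - \left(14 + 3 \left(3 + 0\right)\right)\right) 0 = \left(256 - 23\right) 0 = 233 \cdot 0 = 0$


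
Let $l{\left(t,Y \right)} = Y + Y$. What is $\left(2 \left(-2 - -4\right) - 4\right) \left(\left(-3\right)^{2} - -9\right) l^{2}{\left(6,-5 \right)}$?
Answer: $0$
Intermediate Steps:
$l{\left(t,Y \right)} = 2 Y$
$\left(2 \left(-2 - -4\right) - 4\right) \left(\left(-3\right)^{2} - -9\right) l^{2}{\left(6,-5 \right)} = \left(2 \left(-2 - -4\right) - 4\right) \left(\left(-3\right)^{2} - -9\right) \left(2 \left(-5\right)\right)^{2} = \left(2 \left(-2 + 4\right) - 4\right) \left(9 + 9\right) \left(-10\right)^{2} = \left(2 \cdot 2 - 4\right) 18 \cdot 100 = \left(4 - 4\right) 18 \cdot 100 = 0 \cdot 18 \cdot 100 = 0 \cdot 100 = 0$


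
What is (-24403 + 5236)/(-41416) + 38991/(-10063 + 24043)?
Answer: 156900493/48249640 ≈ 3.2518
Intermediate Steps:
(-24403 + 5236)/(-41416) + 38991/(-10063 + 24043) = -19167*(-1/41416) + 38991/13980 = 19167/41416 + 38991*(1/13980) = 19167/41416 + 12997/4660 = 156900493/48249640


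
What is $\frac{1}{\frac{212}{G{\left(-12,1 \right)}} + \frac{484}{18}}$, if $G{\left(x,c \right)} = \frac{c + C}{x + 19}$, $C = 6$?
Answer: $\frac{9}{2150} \approx 0.004186$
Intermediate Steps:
$G{\left(x,c \right)} = \frac{6 + c}{19 + x}$ ($G{\left(x,c \right)} = \frac{c + 6}{x + 19} = \frac{6 + c}{19 + x}$)
$\frac{1}{\frac{212}{G{\left(-12,1 \right)}} + \frac{484}{18}} = \frac{1}{\frac{212}{\frac{1}{19 - 12} \left(6 + 1\right)} + \frac{484}{18}} = \frac{1}{\frac{212}{\frac{1}{7} \cdot 7} + 484 \cdot \frac{1}{18}} = \frac{1}{\frac{212}{\frac{1}{7} \cdot 7} + \frac{242}{9}} = \frac{1}{\frac{212}{1} + \frac{242}{9}} = \frac{1}{212 \cdot 1 + \frac{242}{9}} = \frac{1}{212 + \frac{242}{9}} = \frac{1}{\frac{2150}{9}} = \frac{9}{2150}$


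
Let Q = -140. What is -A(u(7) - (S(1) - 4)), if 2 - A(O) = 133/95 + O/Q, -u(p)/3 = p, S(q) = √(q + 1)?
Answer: -67/140 + √2/140 ≈ -0.46847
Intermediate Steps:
S(q) = √(1 + q)
u(p) = -3*p
A(O) = ⅗ + O/140 (A(O) = 2 - (133/95 + O/(-140)) = 2 - (133*(1/95) + O*(-1/140)) = 2 - (7/5 - O/140) = 2 + (-7/5 + O/140) = ⅗ + O/140)
-A(u(7) - (S(1) - 4)) = -(⅗ + (-3*7 - (√(1 + 1) - 4))/140) = -(⅗ + (-21 - (√2 - 4))/140) = -(⅗ + (-21 - (-4 + √2))/140) = -(⅗ + (-21 + (4 - √2))/140) = -(⅗ + (-17 - √2)/140) = -(⅗ + (-17/140 - √2/140)) = -(67/140 - √2/140) = -67/140 + √2/140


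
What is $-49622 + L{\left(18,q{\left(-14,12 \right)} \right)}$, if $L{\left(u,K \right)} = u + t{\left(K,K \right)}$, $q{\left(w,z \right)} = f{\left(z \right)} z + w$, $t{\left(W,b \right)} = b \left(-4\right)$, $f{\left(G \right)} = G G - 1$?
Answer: $-56412$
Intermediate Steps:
$f{\left(G \right)} = -1 + G^{2}$ ($f{\left(G \right)} = G^{2} - 1 = -1 + G^{2}$)
$t{\left(W,b \right)} = - 4 b$
$q{\left(w,z \right)} = w + z \left(-1 + z^{2}\right)$ ($q{\left(w,z \right)} = \left(-1 + z^{2}\right) z + w = z \left(-1 + z^{2}\right) + w = w + z \left(-1 + z^{2}\right)$)
$L{\left(u,K \right)} = u - 4 K$
$-49622 + L{\left(18,q{\left(-14,12 \right)} \right)} = -49622 + \left(18 - 4 \left(-14 + 12^{3} - 12\right)\right) = -49622 + \left(18 - 4 \left(-14 + 1728 - 12\right)\right) = -49622 + \left(18 - 6808\right) = -49622 - 6790 = -56412$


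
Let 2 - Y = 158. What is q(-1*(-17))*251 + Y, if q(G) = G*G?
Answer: 72383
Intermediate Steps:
Y = -156 (Y = 2 - 1*158 = 2 - 158 = -156)
q(G) = G²
q(-1*(-17))*251 + Y = (-1*(-17))²*251 - 156 = 17²*251 - 156 = 289*251 - 156 = 72539 - 156 = 72383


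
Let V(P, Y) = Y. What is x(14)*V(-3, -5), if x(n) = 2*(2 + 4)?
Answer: -60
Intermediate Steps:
x(n) = 12 (x(n) = 2*6 = 12)
x(14)*V(-3, -5) = 12*(-5) = -60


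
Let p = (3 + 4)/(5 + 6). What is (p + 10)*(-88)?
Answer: -936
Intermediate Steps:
p = 7/11 ≈ 0.63636
(p + 10)*(-88) = (7/11 + 10)*(-88) = (117/11)*(-88) = -936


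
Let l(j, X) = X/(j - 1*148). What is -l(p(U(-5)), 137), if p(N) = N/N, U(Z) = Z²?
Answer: 137/147 ≈ 0.93197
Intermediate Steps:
p(N) = 1
l(j, X) = X/(-148 + j) (l(j, X) = X/(j - 148) = X/(-148 + j))
-l(p(U(-5)), 137) = -137/(-148 + 1) = -137/(-147) = -137*(-1)/147 = -1*(-137/147) = 137/147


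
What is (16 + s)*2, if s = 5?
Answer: 42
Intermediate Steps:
(16 + s)*2 = (16 + 5)*2 = 21*2 = 42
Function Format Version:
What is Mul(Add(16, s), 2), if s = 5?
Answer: 42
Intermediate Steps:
Mul(Add(16, s), 2) = Mul(Add(16, 5), 2) = Mul(21, 2) = 42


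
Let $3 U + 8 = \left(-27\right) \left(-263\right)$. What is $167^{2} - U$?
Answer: $\frac{76574}{3} \approx 25525.0$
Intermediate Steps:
$U = \frac{7093}{3}$ ($U = - \frac{8}{3} + \frac{\left(-27\right) \left(-263\right)}{3} = - \frac{8}{3} + \frac{1}{3} \cdot 7101 = - \frac{8}{3} + 2367 = \frac{7093}{3} \approx 2364.3$)
$167^{2} - U = 167^{2} - \frac{7093}{3} = 27889 - \frac{7093}{3} = \frac{76574}{3}$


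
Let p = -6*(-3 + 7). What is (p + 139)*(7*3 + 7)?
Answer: 3220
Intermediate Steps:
p = -24 (p = -6*4 = -24)
(p + 139)*(7*3 + 7) = (-24 + 139)*(7*3 + 7) = 115*(21 + 7) = 115*28 = 3220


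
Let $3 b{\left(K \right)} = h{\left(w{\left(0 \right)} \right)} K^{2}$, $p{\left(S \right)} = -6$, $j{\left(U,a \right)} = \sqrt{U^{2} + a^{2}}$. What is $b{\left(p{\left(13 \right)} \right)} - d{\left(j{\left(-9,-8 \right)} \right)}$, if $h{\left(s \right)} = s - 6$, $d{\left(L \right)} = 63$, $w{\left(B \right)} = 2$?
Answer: $-111$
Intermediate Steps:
$h{\left(s \right)} = -6 + s$ ($h{\left(s \right)} = s - 6 = -6 + s$)
$b{\left(K \right)} = - \frac{4 K^{2}}{3}$ ($b{\left(K \right)} = \frac{\left(-6 + 2\right) K^{2}}{3} = \frac{\left(-4\right) K^{2}}{3} = - \frac{4 K^{2}}{3}$)
$b{\left(p{\left(13 \right)} \right)} - d{\left(j{\left(-9,-8 \right)} \right)} = - \frac{4 \left(-6\right)^{2}}{3} - 63 = \left(- \frac{4}{3}\right) 36 - 63 = -48 - 63 = -111$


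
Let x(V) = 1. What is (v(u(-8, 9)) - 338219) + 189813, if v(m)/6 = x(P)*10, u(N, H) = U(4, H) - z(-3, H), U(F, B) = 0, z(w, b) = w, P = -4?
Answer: -148346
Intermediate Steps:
u(N, H) = 3 (u(N, H) = 0 - 1*(-3) = 0 + 3 = 3)
v(m) = 60 (v(m) = 6*(1*10) = 6*10 = 60)
(v(u(-8, 9)) - 338219) + 189813 = (60 - 338219) + 189813 = -338159 + 189813 = -148346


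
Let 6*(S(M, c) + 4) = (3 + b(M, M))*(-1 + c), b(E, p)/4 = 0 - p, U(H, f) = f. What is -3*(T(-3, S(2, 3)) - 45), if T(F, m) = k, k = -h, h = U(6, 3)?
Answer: 144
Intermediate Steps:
h = 3
b(E, p) = -4*p (b(E, p) = 4*(0 - p) = 4*(-p) = -4*p)
S(M, c) = -4 + (-1 + c)*(3 - 4*M)/6 (S(M, c) = -4 + ((3 - 4*M)*(-1 + c))/6 = -4 + ((-1 + c)*(3 - 4*M))/6 = -4 + (-1 + c)*(3 - 4*M)/6)
k = -3 (k = -1*3 = -3)
T(F, m) = -3
-3*(T(-3, S(2, 3)) - 45) = -3*(-3 - 45) = -3*(-48) = 144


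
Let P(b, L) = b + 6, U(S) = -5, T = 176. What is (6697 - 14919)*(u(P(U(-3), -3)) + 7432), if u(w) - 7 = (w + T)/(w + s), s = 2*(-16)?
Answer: -1894611904/31 ≈ -6.1117e+7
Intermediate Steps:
P(b, L) = 6 + b
s = -32
u(w) = 7 + (176 + w)/(-32 + w) (u(w) = 7 + (w + 176)/(w - 32) = 7 + (176 + w)/(-32 + w))
(6697 - 14919)*(u(P(U(-3), -3)) + 7432) = (6697 - 14919)*(8*(-6 + (6 - 5))/(-32 + (6 - 5)) + 7432) = -8222*(8*(-6 + 1)/(-32 + 1) + 7432) = -8222*(8*(-5)/(-31) + 7432) = -8222*(8*(-1/31)*(-5) + 7432) = -8222*(40/31 + 7432) = -8222*230432/31 = -1894611904/31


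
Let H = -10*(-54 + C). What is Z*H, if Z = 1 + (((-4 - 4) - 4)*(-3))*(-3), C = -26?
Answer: -85600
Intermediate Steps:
H = 800 (H = -10*(-54 - 26) = -10*(-80) = 800)
Z = -107 (Z = 1 + ((-8 - 4)*(-3))*(-3) = 1 - 12*(-3)*(-3) = 1 + 36*(-3) = 1 - 108 = -107)
Z*H = -107*800 = -85600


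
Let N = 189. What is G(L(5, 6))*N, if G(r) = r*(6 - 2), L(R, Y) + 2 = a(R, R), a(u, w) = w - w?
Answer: -1512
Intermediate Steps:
a(u, w) = 0
L(R, Y) = -2 (L(R, Y) = -2 + 0 = -2)
G(r) = 4*r (G(r) = r*4 = 4*r)
G(L(5, 6))*N = (4*(-2))*189 = -8*189 = -1512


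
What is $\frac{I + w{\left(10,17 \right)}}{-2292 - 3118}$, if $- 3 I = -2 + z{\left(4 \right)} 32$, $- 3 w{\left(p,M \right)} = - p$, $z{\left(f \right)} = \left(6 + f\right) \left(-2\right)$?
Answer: $- \frac{326}{8115} \approx -0.040173$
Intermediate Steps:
$z{\left(f \right)} = -12 - 2 f$
$w{\left(p,M \right)} = \frac{p}{3}$ ($w{\left(p,M \right)} = - \frac{\left(-1\right) p}{3} = \frac{p}{3}$)
$I = 214$ ($I = - \frac{-2 + \left(-12 - 8\right) 32}{3} = - \frac{-2 - 640}{3} = \left(- \frac{1}{3}\right) \left(-642\right) = 214$)
$\frac{I + w{\left(10,17 \right)}}{-2292 - 3118} = \frac{214 + \frac{1}{3} \cdot 10}{-2292 - 3118} = \frac{214 + \frac{10}{3}}{-5410} = \frac{652}{3} \left(- \frac{1}{5410}\right) = - \frac{326}{8115}$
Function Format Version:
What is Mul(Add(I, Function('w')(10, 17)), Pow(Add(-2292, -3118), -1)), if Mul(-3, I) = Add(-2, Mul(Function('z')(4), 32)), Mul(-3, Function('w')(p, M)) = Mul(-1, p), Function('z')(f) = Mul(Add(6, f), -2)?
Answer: Rational(-326, 8115) ≈ -0.040173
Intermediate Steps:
Function('z')(f) = Add(-12, Mul(-2, f))
Function('w')(p, M) = Mul(Rational(1, 3), p) (Function('w')(p, M) = Mul(Rational(-1, 3), Mul(-1, p)) = Mul(Rational(1, 3), p))
I = 214 (I = Mul(Rational(-1, 3), Add(-2, Mul(Add(-12, Mul(-2, 4)), 32))) = Mul(Rational(-1, 3), Add(-2, Mul(Add(-12, -8), 32))) = Mul(Rational(-1, 3), Add(-2, Mul(-20, 32))) = Mul(Rational(-1, 3), Add(-2, -640)) = Mul(Rational(-1, 3), -642) = 214)
Mul(Add(I, Function('w')(10, 17)), Pow(Add(-2292, -3118), -1)) = Mul(Add(214, Mul(Rational(1, 3), 10)), Pow(Add(-2292, -3118), -1)) = Mul(Add(214, Rational(10, 3)), Pow(-5410, -1)) = Mul(Rational(652, 3), Rational(-1, 5410)) = Rational(-326, 8115)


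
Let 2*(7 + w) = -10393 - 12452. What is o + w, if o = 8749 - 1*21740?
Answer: -48841/2 ≈ -24421.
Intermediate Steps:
w = -22859/2 (w = -7 + (-10393 - 12452)/2 = -7 + (½)*(-22845) = -7 - 22845/2 = -22859/2 ≈ -11430.)
o = -12991 (o = 8749 - 21740 = -12991)
o + w = -12991 - 22859/2 = -48841/2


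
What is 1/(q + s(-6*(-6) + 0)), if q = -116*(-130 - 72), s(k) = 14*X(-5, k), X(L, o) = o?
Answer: 1/23936 ≈ 4.1778e-5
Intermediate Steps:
s(k) = 14*k
q = 23432 (q = -116*(-202) = 23432)
1/(q + s(-6*(-6) + 0)) = 1/(23432 + 14*(-6*(-6) + 0)) = 1/(23432 + 14*(36 + 0)) = 1/(23432 + 14*36) = 1/(23432 + 504) = 1/23936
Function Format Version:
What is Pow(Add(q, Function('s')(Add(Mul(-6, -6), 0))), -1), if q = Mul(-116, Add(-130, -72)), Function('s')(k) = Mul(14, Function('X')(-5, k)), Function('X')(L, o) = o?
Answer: Rational(1, 23936) ≈ 4.1778e-5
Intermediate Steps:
Function('s')(k) = Mul(14, k)
q = 23432 (q = Mul(-116, -202) = 23432)
Pow(Add(q, Function('s')(Add(Mul(-6, -6), 0))), -1) = Pow(Add(23432, Mul(14, Add(Mul(-6, -6), 0))), -1) = Pow(Add(23432, Mul(14, Add(36, 0))), -1) = Pow(Add(23432, Mul(14, 36)), -1) = Pow(Add(23432, 504), -1) = Pow(23936, -1) = Rational(1, 23936)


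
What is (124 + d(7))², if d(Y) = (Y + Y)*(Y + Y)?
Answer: 102400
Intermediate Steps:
d(Y) = 4*Y² (d(Y) = (2*Y)*(2*Y) = 4*Y²)
(124 + d(7))² = (124 + 4*7²)² = (124 + 4*49)² = (124 + 196)² = 320² = 102400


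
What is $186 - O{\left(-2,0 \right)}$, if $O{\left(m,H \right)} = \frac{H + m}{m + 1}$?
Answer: $184$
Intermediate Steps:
$O{\left(m,H \right)} = \frac{H + m}{1 + m}$
$186 - O{\left(-2,0 \right)} = 186 - \frac{0 - 2}{1 - 2} = 186 - \frac{1}{-1} \left(-2\right) = 186 - \left(-1\right) \left(-2\right) = 186 - 2 = 184$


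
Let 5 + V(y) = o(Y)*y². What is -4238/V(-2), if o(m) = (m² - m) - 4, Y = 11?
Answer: -4238/419 ≈ -10.115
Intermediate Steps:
o(m) = -4 + m² - m
V(y) = -5 + 106*y² (V(y) = -5 + (-4 + 11² - 1*11)*y² = -5 + (-4 + 121 - 11)*y² = -5 + 106*y²)
-4238/V(-2) = -4238/(-5 + 106*(-2)²) = -4238/(-5 + 106*4) = -4238/(-5 + 424) = -4238/419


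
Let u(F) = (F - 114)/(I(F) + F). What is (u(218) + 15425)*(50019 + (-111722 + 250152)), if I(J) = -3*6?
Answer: 72673095462/25 ≈ 2.9069e+9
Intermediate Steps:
I(J) = -18
u(F) = (-114 + F)/(-18 + F) (u(F) = (F - 114)/(-18 + F) = (-114 + F)/(-18 + F))
(u(218) + 15425)*(50019 + (-111722 + 250152)) = ((-114 + 218)/(-18 + 218) + 15425)*(50019 + (-111722 + 250152)) = (104/200 + 15425)*(50019 + 138430) = ((1/200)*104 + 15425)*188449 = (13/25 + 15425)*188449 = (385638/25)*188449 = 72673095462/25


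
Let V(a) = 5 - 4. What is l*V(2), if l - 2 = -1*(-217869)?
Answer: 217871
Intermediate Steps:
l = 217871 (l = 2 - 1*(-217869) = 2 + 217869 = 217871)
V(a) = 1
l*V(2) = 217871*1 = 217871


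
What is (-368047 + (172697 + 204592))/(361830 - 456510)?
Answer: -4621/47340 ≈ -0.097613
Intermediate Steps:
(-368047 + (172697 + 204592))/(361830 - 456510) = (-368047 + 377289)/(-94680) = 9242*(-1/94680) = -4621/47340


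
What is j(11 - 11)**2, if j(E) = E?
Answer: 0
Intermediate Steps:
j(11 - 11)**2 = (11 - 11)**2 = 0**2 = 0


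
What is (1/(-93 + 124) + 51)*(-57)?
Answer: -90174/31 ≈ -2908.8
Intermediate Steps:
(1/(-93 + 124) + 51)*(-57) = (1/31 + 51)*(-57) = (1582/31)*(-57) = -90174/31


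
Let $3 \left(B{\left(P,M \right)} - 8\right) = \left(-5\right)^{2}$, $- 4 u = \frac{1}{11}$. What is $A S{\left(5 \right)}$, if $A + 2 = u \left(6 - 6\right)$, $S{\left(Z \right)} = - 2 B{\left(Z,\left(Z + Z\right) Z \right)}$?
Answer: $\frac{196}{3} \approx 65.333$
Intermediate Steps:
$u = - \frac{1}{44}$ ($u = - \frac{1}{4 \cdot 11} = \left(- \frac{1}{4}\right) \frac{1}{11} = - \frac{1}{44} \approx -0.022727$)
$B{\left(P,M \right)} = \frac{49}{3}$ ($B{\left(P,M \right)} = 8 + \frac{\left(-5\right)^{2}}{3} = 8 + \frac{1}{3} \cdot 25 = 8 + \frac{25}{3} = \frac{49}{3}$)
$S{\left(Z \right)} = - \frac{98}{3}$ ($S{\left(Z \right)} = \left(-2\right) \frac{49}{3} = - \frac{98}{3}$)
$A = -2$ ($A = -2 - \frac{6 - 6}{44} = -2 - 0 = -2 + 0 = -2$)
$A S{\left(5 \right)} = \left(-2\right) \left(- \frac{98}{3}\right) = \frac{196}{3}$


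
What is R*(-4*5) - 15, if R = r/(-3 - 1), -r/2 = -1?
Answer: -5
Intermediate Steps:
r = 2 (r = -2*(-1) = 2)
R = -½ (R = 2/(-3 - 1) = 2/(-4) = -¼*2 = -½ ≈ -0.50000)
R*(-4*5) - 15 = -(-2)*5 - 15 = -½*(-20) - 15 = 10 - 15 = -5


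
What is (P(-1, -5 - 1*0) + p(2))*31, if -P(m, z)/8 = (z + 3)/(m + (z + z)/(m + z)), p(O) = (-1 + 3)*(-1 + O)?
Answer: 806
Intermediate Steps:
p(O) = -2 + 2*O (p(O) = 2*(-1 + O) = -2 + 2*O)
P(m, z) = -8*(3 + z)/(m + 2*z/(m + z)) (P(m, z) = -8*(z + 3)/(m + (z + z)/(m + z)) = -8*(3 + z)/(m + (2*z)/(m + z)) = -8*(3 + z)/(m + 2*z/(m + z)))
(P(-1, -5 - 1*0) + p(2))*31 = (8*(-(-5 - 1*0)**2 - 3*(-1) - 3*(-5 - 1*0) - 1*(-1)*(-5 - 1*0))/((-1)**2 + 2*(-5 - 1*0) - (-5 - 1*0)) + (-2 + 2*2))*31 = (8*(-(-5 + 0)**2 + 3 - 3*(-5 + 0) - 1*(-1)*(-5 + 0))/(1 + 2*(-5 + 0) - (-5 + 0)) + (-2 + 4))*31 = (8*(-1*(-5)**2 + 3 - 3*(-5) - 1*(-1)*(-5))/(1 + 2*(-5) - 1*(-5)) + 2)*31 = (8*(-1*25 + 3 + 15 - 5)/(1 - 10 + 5) + 2)*31 = (8*(-25 + 3 + 15 - 5)/(-4) + 2)*31 = (8*(-1/4)*(-12) + 2)*31 = (24 + 2)*31 = 26*31 = 806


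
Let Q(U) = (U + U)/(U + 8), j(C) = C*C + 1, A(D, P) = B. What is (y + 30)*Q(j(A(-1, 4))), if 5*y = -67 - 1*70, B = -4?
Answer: 442/125 ≈ 3.5360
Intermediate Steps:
A(D, P) = -4
y = -137/5 (y = (-67 - 1*70)/5 = (-67 - 70)/5 = (1/5)*(-137) = -137/5 ≈ -27.400)
j(C) = 1 + C**2 (j(C) = C**2 + 1 = 1 + C**2)
Q(U) = 2*U/(8 + U) (Q(U) = (2*U)/(8 + U) = 2*U/(8 + U))
(y + 30)*Q(j(A(-1, 4))) = (-137/5 + 30)*(2*(1 + (-4)**2)/(8 + (1 + (-4)**2))) = 13*(2*(1 + 16)/(8 + (1 + 16)))/5 = 13*(2*17/(8 + 17))/5 = 13*(2*17/25)/5 = 13*(2*17*(1/25))/5 = (13/5)*(34/25) = 442/125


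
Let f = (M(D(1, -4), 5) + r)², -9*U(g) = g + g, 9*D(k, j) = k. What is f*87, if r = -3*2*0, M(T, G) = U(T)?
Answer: 116/2187 ≈ 0.053041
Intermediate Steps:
D(k, j) = k/9
U(g) = -2*g/9 (U(g) = -(g + g)/9 = -2*g/9)
M(T, G) = -2*T/9
r = 0 (r = -6*0 = 0)
f = 4/6561 (f = (-2/81 + 0)² = (-2/81)² = 4/6561 ≈ 0.00060966)
f*87 = (4/6561)*87 = 116/2187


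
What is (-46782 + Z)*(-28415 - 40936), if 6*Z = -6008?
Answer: 3313821950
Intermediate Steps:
Z = -3004/3 (Z = (1/6)*(-6008) = -3004/3 ≈ -1001.3)
(-46782 + Z)*(-28415 - 40936) = (-46782 - 3004/3)*(-28415 - 40936) = -143350/3*(-69351) = 3313821950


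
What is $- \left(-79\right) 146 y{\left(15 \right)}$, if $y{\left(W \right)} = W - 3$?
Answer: $138408$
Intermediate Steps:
$y{\left(W \right)} = -3 + W$ ($y{\left(W \right)} = W - 3 = -3 + W$)
$- \left(-79\right) 146 y{\left(15 \right)} = - \left(-79\right) 146 \left(-3 + 15\right) = - \left(-11534\right) 12 = \left(-1\right) \left(-138408\right) = 138408$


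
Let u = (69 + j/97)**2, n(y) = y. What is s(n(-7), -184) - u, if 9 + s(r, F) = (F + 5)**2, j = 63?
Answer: 255745552/9409 ≈ 27181.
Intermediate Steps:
s(r, F) = -9 + (5 + F)**2 (s(r, F) = -9 + (F + 5)**2 = -9 + (5 + F)**2)
u = 45643536/9409 (u = (69 + 63/97)**2 = (6756/97)**2 = 45643536/9409 ≈ 4851.0)
s(n(-7), -184) - u = (-9 + (5 - 184)**2) - 1*45643536/9409 = (-9 + (-179)**2) - 45643536/9409 = (-9 + 32041) - 45643536/9409 = 32032 - 45643536/9409 = 255745552/9409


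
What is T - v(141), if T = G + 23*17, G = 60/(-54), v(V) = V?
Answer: 2240/9 ≈ 248.89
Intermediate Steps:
G = -10/9 (G = 60*(-1/54) = -10/9 ≈ -1.1111)
T = 3509/9 (T = -10/9 + 23*17 = -10/9 + 391 = 3509/9 ≈ 389.89)
T - v(141) = 3509/9 - 1*141 = 3509/9 - 141 = 2240/9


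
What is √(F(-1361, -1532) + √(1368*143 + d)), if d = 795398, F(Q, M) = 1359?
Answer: √(1359 + √991022) ≈ 48.523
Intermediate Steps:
√(F(-1361, -1532) + √(1368*143 + d)) = √(1359 + √(1368*143 + 795398)) = √(1359 + √(195624 + 795398)) = √(1359 + √991022)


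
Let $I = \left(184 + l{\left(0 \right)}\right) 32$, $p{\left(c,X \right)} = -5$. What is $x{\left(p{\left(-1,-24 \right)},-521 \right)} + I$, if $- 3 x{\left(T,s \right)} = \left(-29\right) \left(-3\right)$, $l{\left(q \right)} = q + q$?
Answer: $5859$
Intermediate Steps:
$l{\left(q \right)} = 2 q$
$I = 5888$ ($I = \left(184 + 2 \cdot 0\right) 32 = \left(184 + 0\right) 32 = 184 \cdot 32 = 5888$)
$x{\left(T,s \right)} = -29$ ($x{\left(T,s \right)} = - \frac{\left(-29\right) \left(-3\right)}{3} = \left(- \frac{1}{3}\right) 87 = -29$)
$x{\left(p{\left(-1,-24 \right)},-521 \right)} + I = -29 + 5888 = 5859$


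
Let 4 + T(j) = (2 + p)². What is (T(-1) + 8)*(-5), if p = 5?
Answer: -265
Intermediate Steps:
T(j) = 45 (T(j) = -4 + (2 + 5)² = -4 + 7² = -4 + 49 = 45)
(T(-1) + 8)*(-5) = (45 + 8)*(-5) = 53*(-5) = -265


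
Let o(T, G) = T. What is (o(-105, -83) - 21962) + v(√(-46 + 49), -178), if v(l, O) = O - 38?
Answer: -22283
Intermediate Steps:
v(l, O) = -38 + O
(o(-105, -83) - 21962) + v(√(-46 + 49), -178) = (-105 - 21962) + (-38 - 178) = -22067 - 216 = -22283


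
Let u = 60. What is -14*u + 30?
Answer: -810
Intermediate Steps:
-14*u + 30 = -14*60 + 30 = -840 + 30 = -810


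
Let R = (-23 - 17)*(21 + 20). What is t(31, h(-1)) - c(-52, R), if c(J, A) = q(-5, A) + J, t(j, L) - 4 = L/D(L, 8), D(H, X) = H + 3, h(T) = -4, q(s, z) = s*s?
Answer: 35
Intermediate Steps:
q(s, z) = s²
D(H, X) = 3 + H
t(j, L) = 4 + L/(3 + L)
R = -1640 (R = -40*41 = -1640)
c(J, A) = 25 + J (c(J, A) = (-5)² + J = 25 + J)
t(31, h(-1)) - c(-52, R) = (12 + 5*(-4))/(3 - 4) - (25 - 52) = (12 - 20)/(-1) - 1*(-27) = -1*(-8) + 27 = 8 + 27 = 35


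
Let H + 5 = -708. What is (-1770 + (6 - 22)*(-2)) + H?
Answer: -2451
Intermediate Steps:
H = -713 (H = -5 - 708 = -713)
(-1770 + (6 - 22)*(-2)) + H = (-1770 + (6 - 22)*(-2)) - 713 = (-1770 - 16*(-2)) - 713 = (-1770 + 32) - 713 = -1738 - 713 = -2451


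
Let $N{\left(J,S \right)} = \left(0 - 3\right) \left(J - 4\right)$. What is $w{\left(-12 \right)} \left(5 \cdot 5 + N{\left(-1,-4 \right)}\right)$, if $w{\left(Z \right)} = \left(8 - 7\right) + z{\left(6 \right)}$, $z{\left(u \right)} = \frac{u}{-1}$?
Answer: $-200$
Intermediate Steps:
$z{\left(u \right)} = - u$ ($z{\left(u \right)} = u \left(-1\right) = - u$)
$w{\left(Z \right)} = -5$ ($w{\left(Z \right)} = \left(8 - 7\right) - 6 = 1 - 6 = -5$)
$N{\left(J,S \right)} = 12 - 3 J$ ($N{\left(J,S \right)} = - 3 \left(-4 + J\right) = 12 - 3 J$)
$w{\left(-12 \right)} \left(5 \cdot 5 + N{\left(-1,-4 \right)}\right) = - 5 \left(5 \cdot 5 + \left(12 - -3\right)\right) = - 5 \left(25 + \left(12 + 3\right)\right) = - 5 \left(25 + 15\right) = \left(-5\right) 40 = -200$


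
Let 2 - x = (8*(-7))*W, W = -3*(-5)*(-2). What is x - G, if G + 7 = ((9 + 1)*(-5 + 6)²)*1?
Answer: -1681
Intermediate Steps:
W = -30 (W = 15*(-2) = -30)
x = -1678 (x = 2 - 8*(-7)*(-30) = 2 - (-56)*(-30) = 2 - 1*1680 = 2 - 1680 = -1678)
G = 3 (G = -7 + ((9 + 1)*(-5 + 6)²)*1 = -7 + (10*1²)*1 = -7 + (10*1)*1 = -7 + 10*1 = -7 + 10 = 3)
x - G = -1678 - 1*3 = -1678 - 3 = -1681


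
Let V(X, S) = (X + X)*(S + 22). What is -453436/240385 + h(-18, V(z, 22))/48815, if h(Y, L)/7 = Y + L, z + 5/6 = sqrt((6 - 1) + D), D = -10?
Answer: -2674579738/1408127253 + 616*I*sqrt(5)/48815 ≈ -1.8994 + 0.028217*I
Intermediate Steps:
z = -5/6 + I*sqrt(5) (z = -5/6 + sqrt((6 - 1) - 10) = -5/6 + sqrt(5 - 10) = -5/6 + sqrt(-5) = -5/6 + I*sqrt(5) ≈ -0.83333 + 2.2361*I)
V(X, S) = 2*X*(22 + S) (V(X, S) = (2*X)*(22 + S) = 2*X*(22 + S))
h(Y, L) = 7*L + 7*Y (h(Y, L) = 7*(Y + L) = 7*(L + Y) = 7*L + 7*Y)
-453436/240385 + h(-18, V(z, 22))/48815 = -453436/240385 + (7*(2*(-5/6 + I*sqrt(5))*(22 + 22)) + 7*(-18))/48815 = -453436*1/240385 + (7*(2*(-5/6 + I*sqrt(5))*44) - 126)*(1/48815) = -453436/240385 + (7*(-220/3 + 88*I*sqrt(5)) - 126)*(1/48815) = -453436/240385 + ((-1540/3 + 616*I*sqrt(5)) - 126)*(1/48815) = -453436/240385 + (-1918/3 + 616*I*sqrt(5))*(1/48815) = -453436/240385 + (-1918/146445 + 616*I*sqrt(5)/48815) = -2674579738/1408127253 + 616*I*sqrt(5)/48815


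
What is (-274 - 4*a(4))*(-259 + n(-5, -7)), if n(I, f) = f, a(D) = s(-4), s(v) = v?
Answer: 68628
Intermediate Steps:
a(D) = -4
(-274 - 4*a(4))*(-259 + n(-5, -7)) = (-274 - 4*(-4))*(-259 - 7) = (-274 + 16)*(-266) = -258*(-266) = 68628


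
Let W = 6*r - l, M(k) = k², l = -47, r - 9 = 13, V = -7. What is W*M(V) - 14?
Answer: 8757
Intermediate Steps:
r = 22 (r = 9 + 13 = 22)
W = 179 (W = 6*22 - 1*(-47) = 132 + 47 = 179)
W*M(V) - 14 = 179*(-7)² - 14 = 179*49 - 14 = 8771 - 14 = 8757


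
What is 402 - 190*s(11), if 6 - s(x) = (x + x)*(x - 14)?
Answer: -13278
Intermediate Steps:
s(x) = 6 - 2*x*(-14 + x) (s(x) = 6 - (x + x)*(x - 14) = 6 - 2*x*(-14 + x))
402 - 190*s(11) = 402 - 190*(6 - 2*11**2 + 28*11) = 402 - 190*(6 - 2*121 + 308) = 402 - 190*(6 - 242 + 308) = 402 - 190*72 = 402 - 13680 = -13278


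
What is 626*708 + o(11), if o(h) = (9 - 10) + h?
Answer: 443218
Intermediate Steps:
o(h) = -1 + h
626*708 + o(11) = 626*708 + (-1 + 11) = 443208 + 10 = 443218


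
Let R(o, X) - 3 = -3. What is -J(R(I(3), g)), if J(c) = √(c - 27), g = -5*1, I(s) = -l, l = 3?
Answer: -3*I*√3 ≈ -5.1962*I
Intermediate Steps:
I(s) = -3 (I(s) = -1*3 = -3)
g = -5
R(o, X) = 0 (R(o, X) = 3 - 3 = 0)
J(c) = √(-27 + c)
-J(R(I(3), g)) = -√(-27 + 0) = -√(-27) = -3*I*√3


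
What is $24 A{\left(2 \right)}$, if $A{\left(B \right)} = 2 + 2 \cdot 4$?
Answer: $240$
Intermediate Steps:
$A{\left(B \right)} = 10$ ($A{\left(B \right)} = 2 + 8 = 10$)
$24 A{\left(2 \right)} = 24 \cdot 10 = 240$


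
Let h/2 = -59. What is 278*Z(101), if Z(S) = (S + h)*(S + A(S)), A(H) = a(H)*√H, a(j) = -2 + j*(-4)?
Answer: -477326 + 1918756*√101 ≈ 1.8806e+7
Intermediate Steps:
h = -118 (h = 2*(-59) = -118)
a(j) = -2 - 4*j
A(H) = √H*(-2 - 4*H) (A(H) = (-2 - 4*H)*√H = √H*(-2 - 4*H))
Z(S) = (-118 + S)*(S + √S*(-2 - 4*S)) (Z(S) = (S - 118)*(S + √S*(-2 - 4*S)) = (-118 + S)*(S + √S*(-2 - 4*S)))
278*Z(101) = 278*(101² - 118*101 - 40804*√101 + 236*√101 + 470*101^(3/2)) = 278*(10201 - 11918 - 40804*√101 + 236*√101 + 470*(101*√101)) = 278*(10201 - 11918 - 40804*√101 + 236*√101 + 47470*√101) = 278*(-1717 + 6902*√101) = -477326 + 1918756*√101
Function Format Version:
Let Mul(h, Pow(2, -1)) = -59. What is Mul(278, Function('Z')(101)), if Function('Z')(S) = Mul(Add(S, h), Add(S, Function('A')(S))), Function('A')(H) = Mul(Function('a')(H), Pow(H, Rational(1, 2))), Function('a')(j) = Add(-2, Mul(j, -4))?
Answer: Add(-477326, Mul(1918756, Pow(101, Rational(1, 2)))) ≈ 1.8806e+7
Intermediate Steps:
h = -118 (h = Mul(2, -59) = -118)
Function('a')(j) = Add(-2, Mul(-4, j))
Function('A')(H) = Mul(Pow(H, Rational(1, 2)), Add(-2, Mul(-4, H))) (Function('A')(H) = Mul(Add(-2, Mul(-4, H)), Pow(H, Rational(1, 2))) = Mul(Pow(H, Rational(1, 2)), Add(-2, Mul(-4, H))))
Function('Z')(S) = Mul(Add(-118, S), Add(S, Mul(Pow(S, Rational(1, 2)), Add(-2, Mul(-4, S))))) (Function('Z')(S) = Mul(Add(S, -118), Add(S, Mul(Pow(S, Rational(1, 2)), Add(-2, Mul(-4, S))))) = Mul(Add(-118, S), Add(S, Mul(Pow(S, Rational(1, 2)), Add(-2, Mul(-4, S))))))
Mul(278, Function('Z')(101)) = Mul(278, Add(Pow(101, 2), Mul(-118, 101), Mul(-4, Pow(101, Rational(5, 2))), Mul(236, Pow(101, Rational(1, 2))), Mul(470, Pow(101, Rational(3, 2))))) = Mul(278, Add(10201, -11918, Mul(-4, Mul(10201, Pow(101, Rational(1, 2)))), Mul(236, Pow(101, Rational(1, 2))), Mul(470, Mul(101, Pow(101, Rational(1, 2)))))) = Mul(278, Add(10201, -11918, Mul(-40804, Pow(101, Rational(1, 2))), Mul(236, Pow(101, Rational(1, 2))), Mul(47470, Pow(101, Rational(1, 2))))) = Mul(278, Add(-1717, Mul(6902, Pow(101, Rational(1, 2))))) = Add(-477326, Mul(1918756, Pow(101, Rational(1, 2))))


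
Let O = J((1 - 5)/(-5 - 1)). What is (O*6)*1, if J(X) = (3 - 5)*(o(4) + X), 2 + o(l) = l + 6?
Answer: -104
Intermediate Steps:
o(l) = 4 + l (o(l) = -2 + (l + 6) = -2 + (6 + l) = 4 + l)
J(X) = -16 - 2*X (J(X) = (3 - 5)*((4 + 4) + X) = -2*(8 + X) = -16 - 2*X)
O = -52/3 (O = -16 - 2*(1 - 5)/(-5 - 1) = -16 - (-8)/(-6) = -16 - (-8)*(-1)/6 = -16 - 2*⅔ = -16 - 4/3 = -52/3 ≈ -17.333)
(O*6)*1 = -52/3*6*1 = -104*1 = -104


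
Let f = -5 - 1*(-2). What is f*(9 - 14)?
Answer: 15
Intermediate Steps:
f = -3 (f = -5 + 2 = -3)
f*(9 - 14) = -3*(9 - 14) = -3*(-5) = 15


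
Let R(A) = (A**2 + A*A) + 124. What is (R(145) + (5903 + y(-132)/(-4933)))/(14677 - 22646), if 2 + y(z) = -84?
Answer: -18243379/3023929 ≈ -6.0330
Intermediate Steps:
y(z) = -86 (y(z) = -2 - 84 = -86)
R(A) = 124 + 2*A**2 (R(A) = (A**2 + A**2) + 124 = 2*A**2 + 124 = 124 + 2*A**2)
(R(145) + (5903 + y(-132)/(-4933)))/(14677 - 22646) = ((124 + 2*145**2) + (5903 - 86/(-4933)))/(14677 - 22646) = ((124 + 2*21025) + (5903 - 86*(-1/4933)))/(-7969) = ((124 + 42050) + (5903 + 86/4933))*(-1/7969) = (42174 + 29119585/4933)*(-1/7969) = (237163927/4933)*(-1/7969) = -18243379/3023929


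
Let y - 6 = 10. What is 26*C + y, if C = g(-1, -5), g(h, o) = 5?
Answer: 146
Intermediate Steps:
y = 16 (y = 6 + 10 = 16)
C = 5
26*C + y = 26*5 + 16 = 130 + 16 = 146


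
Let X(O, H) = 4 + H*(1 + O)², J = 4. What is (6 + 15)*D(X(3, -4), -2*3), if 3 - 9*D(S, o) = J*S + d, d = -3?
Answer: 574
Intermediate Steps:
D(S, o) = ⅔ - 4*S/9 (D(S, o) = ⅓ - (4*S - 3)/9 = ⅓ - (-3 + 4*S)/9 = ⅓ + (⅓ - 4*S/9) = ⅔ - 4*S/9)
(6 + 15)*D(X(3, -4), -2*3) = (6 + 15)*(⅔ - 4*(4 - 4*(1 + 3)²)/9) = 21*(⅔ - 4*(4 - 4*4²)/9) = 21*(⅔ - 4*(4 - 4*16)/9) = 21*(⅔ - 4*(4 - 64)/9) = 21*(⅔ - 4/9*(-60)) = 21*(⅔ + 80/3) = 21*(82/3) = 574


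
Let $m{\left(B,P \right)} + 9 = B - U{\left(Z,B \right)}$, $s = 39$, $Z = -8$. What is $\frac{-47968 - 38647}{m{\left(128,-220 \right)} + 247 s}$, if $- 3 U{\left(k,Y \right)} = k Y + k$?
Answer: $- \frac{86615}{9408} \approx -9.2065$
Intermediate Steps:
$U{\left(k,Y \right)} = - \frac{k}{3} - \frac{Y k}{3}$ ($U{\left(k,Y \right)} = - \frac{k Y + k}{3} = - \frac{Y k + k}{3} = - \frac{k + Y k}{3} = - \frac{k}{3} - \frac{Y k}{3}$)
$m{\left(B,P \right)} = - \frac{35}{3} - \frac{5 B}{3}$ ($m{\left(B,P \right)} = -9 + \left(B - \left(- \frac{1}{3}\right) \left(-8\right) \left(1 + B\right)\right) = -9 - \left(\frac{8}{3} + \frac{5 B}{3}\right) = - \frac{35}{3} - \frac{5 B}{3}$)
$\frac{-47968 - 38647}{m{\left(128,-220 \right)} + 247 s} = \frac{-47968 - 38647}{\left(- \frac{35}{3} - \frac{640}{3}\right) + 247 \cdot 39} = - \frac{86615}{\left(- \frac{35}{3} - \frac{640}{3}\right) + 9633} = - \frac{86615}{-225 + 9633} = - \frac{86615}{9408}$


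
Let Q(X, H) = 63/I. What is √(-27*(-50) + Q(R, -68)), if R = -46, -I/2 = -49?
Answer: 3*√29414/14 ≈ 36.751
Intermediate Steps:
I = 98 (I = -2*(-49) = 98)
Q(X, H) = 9/14 (Q(X, H) = 63/98 = 63*(1/98) = 9/14)
√(-27*(-50) + Q(R, -68)) = √(-27*(-50) + 9/14) = √(1350 + 9/14) = √(18909/14) = 3*√29414/14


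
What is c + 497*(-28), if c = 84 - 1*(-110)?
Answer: -13722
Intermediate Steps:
c = 194 (c = 84 + 110 = 194)
c + 497*(-28) = 194 + 497*(-28) = 194 - 13916 = -13722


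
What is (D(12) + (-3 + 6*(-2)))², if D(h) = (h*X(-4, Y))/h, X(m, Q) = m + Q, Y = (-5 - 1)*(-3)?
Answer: 1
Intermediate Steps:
Y = 18 (Y = -6*(-3) = 18)
X(m, Q) = Q + m
D(h) = 14 (D(h) = (h*(18 - 4))/h = (h*14)/h = (14*h)/h = 14)
(D(12) + (-3 + 6*(-2)))² = (14 + (-3 + 6*(-2)))² = (14 + (-3 - 12))² = (14 - 15)² = (-1)² = 1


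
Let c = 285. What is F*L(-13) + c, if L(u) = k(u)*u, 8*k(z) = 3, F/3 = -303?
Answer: 37731/8 ≈ 4716.4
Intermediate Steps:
F = -909 (F = 3*(-303) = -909)
k(z) = 3/8 (k(z) = (1/8)*3 = 3/8)
L(u) = 3*u/8
F*L(-13) + c = -2727*(-13)/8 + 285 = -909*(-39/8) + 285 = 35451/8 + 285 = 37731/8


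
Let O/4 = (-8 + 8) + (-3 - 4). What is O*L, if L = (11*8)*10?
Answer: -24640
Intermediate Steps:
O = -28 (O = 4*((-8 + 8) + (-3 - 4)) = 4*(0 - 7) = 4*(-7) = -28)
L = 880 (L = 88*10 = 880)
O*L = -28*880 = -24640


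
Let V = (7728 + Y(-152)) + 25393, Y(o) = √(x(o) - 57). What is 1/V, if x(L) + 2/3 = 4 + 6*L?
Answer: 99363/3291004820 - I*√8691/3291004820 ≈ 3.0192e-5 - 2.8327e-8*I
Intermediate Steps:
x(L) = 10/3 + 6*L (x(L) = -⅔ + (4 + 6*L) = 10/3 + 6*L)
Y(o) = √(-161/3 + 6*o) (Y(o) = √((10/3 + 6*o) - 57) = √(-161/3 + 6*o))
V = 33121 + I*√8691/3 (V = (7728 + √(-483 + 54*(-152))/3) + 25393 = (7728 + √(-483 - 8208)/3) + 25393 = (7728 + √(-8691)/3) + 25393 = (7728 + (I*√8691)/3) + 25393 = (7728 + I*√8691/3) + 25393 = 33121 + I*√8691/3 ≈ 33121.0 + 31.075*I)
1/V = 1/(33121 + I*√8691/3)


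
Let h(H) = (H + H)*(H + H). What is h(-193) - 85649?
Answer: 63347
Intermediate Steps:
h(H) = 4*H² (h(H) = (2*H)*(2*H) = 4*H²)
h(-193) - 85649 = 4*(-193)² - 85649 = 4*37249 - 85649 = 148996 - 85649 = 63347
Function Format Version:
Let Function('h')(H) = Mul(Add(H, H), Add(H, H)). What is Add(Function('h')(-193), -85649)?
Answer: 63347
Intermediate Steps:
Function('h')(H) = Mul(4, Pow(H, 2)) (Function('h')(H) = Mul(Mul(2, H), Mul(2, H)) = Mul(4, Pow(H, 2)))
Add(Function('h')(-193), -85649) = Add(Mul(4, Pow(-193, 2)), -85649) = Add(Mul(4, 37249), -85649) = Add(148996, -85649) = 63347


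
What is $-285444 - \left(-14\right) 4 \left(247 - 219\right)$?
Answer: $-283876$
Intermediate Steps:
$-285444 - \left(-14\right) 4 \left(247 - 219\right) = -285444 - \left(-56\right) 28 = -285444 - -1568 = -285444 + 1568 = -283876$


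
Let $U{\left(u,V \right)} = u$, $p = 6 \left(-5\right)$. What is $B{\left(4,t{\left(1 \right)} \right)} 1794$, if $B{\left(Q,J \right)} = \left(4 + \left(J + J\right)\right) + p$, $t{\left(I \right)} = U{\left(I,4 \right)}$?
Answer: $-43056$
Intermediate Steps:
$p = -30$
$t{\left(I \right)} = I$
$B{\left(Q,J \right)} = -26 + 2 J$ ($B{\left(Q,J \right)} = \left(4 + \left(J + J\right)\right) - 30 = \left(4 + 2 J\right) - 30 = -26 + 2 J$)
$B{\left(4,t{\left(1 \right)} \right)} 1794 = \left(-26 + 2 \cdot 1\right) 1794 = \left(-26 + 2\right) 1794 = \left(-24\right) 1794 = -43056$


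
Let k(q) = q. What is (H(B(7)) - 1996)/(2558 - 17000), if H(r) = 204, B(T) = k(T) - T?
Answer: 896/7221 ≈ 0.12408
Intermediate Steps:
B(T) = 0 (B(T) = T - T = 0)
(H(B(7)) - 1996)/(2558 - 17000) = (204 - 1996)/(2558 - 17000) = -1792/(-14442) = -1792*(-1/14442) = 896/7221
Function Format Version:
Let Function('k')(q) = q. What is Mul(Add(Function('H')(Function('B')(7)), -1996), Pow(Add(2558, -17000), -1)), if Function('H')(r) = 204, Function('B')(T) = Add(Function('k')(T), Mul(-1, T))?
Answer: Rational(896, 7221) ≈ 0.12408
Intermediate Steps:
Function('B')(T) = 0 (Function('B')(T) = Add(T, Mul(-1, T)) = 0)
Mul(Add(Function('H')(Function('B')(7)), -1996), Pow(Add(2558, -17000), -1)) = Mul(Add(204, -1996), Pow(Add(2558, -17000), -1)) = Mul(-1792, Pow(-14442, -1)) = Mul(-1792, Rational(-1, 14442)) = Rational(896, 7221)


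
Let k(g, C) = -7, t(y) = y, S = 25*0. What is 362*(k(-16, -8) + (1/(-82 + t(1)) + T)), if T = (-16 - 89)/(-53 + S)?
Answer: -7818838/4293 ≈ -1821.3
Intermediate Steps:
S = 0
T = 105/53 (T = (-16 - 89)/(-53 + 0) = -105/(-53) = -105*(-1/53) = 105/53 ≈ 1.9811)
362*(k(-16, -8) + (1/(-82 + t(1)) + T)) = 362*(-7 + (1/(-82 + 1) + 105/53)) = 362*(-7 + (1/(-81) + 105/53)) = 362*(-7 + (-1/81 + 105/53)) = 362*(-7 + 8452/4293) = 362*(-21599/4293) = -7818838/4293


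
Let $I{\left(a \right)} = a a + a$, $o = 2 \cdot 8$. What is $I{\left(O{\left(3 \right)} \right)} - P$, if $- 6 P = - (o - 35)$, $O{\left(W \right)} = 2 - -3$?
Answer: $\frac{199}{6} \approx 33.167$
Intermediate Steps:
$O{\left(W \right)} = 5$ ($O{\left(W \right)} = 2 + 3 = 5$)
$o = 16$
$I{\left(a \right)} = a + a^{2}$ ($I{\left(a \right)} = a^{2} + a = a + a^{2}$)
$P = - \frac{19}{6}$ ($P = - \frac{\left(-1\right) \left(16 - 35\right)}{6} = - \frac{\left(-1\right) \left(-19\right)}{6} = \left(- \frac{1}{6}\right) 19 = - \frac{19}{6} \approx -3.1667$)
$I{\left(O{\left(3 \right)} \right)} - P = 5 \left(1 + 5\right) - - \frac{19}{6} = 5 \cdot 6 + \frac{19}{6} = 30 + \frac{19}{6} = \frac{199}{6}$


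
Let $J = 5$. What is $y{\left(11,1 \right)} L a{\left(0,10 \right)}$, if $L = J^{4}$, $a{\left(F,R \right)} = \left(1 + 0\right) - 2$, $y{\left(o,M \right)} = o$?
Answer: $-6875$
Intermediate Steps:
$a{\left(F,R \right)} = -1$ ($a{\left(F,R \right)} = 1 - 2 = -1$)
$L = 625$ ($L = 5^{4} = 625$)
$y{\left(11,1 \right)} L a{\left(0,10 \right)} = 11 \cdot 625 \left(-1\right) = 6875 \left(-1\right) = -6875$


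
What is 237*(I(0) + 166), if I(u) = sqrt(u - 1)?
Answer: 39342 + 237*I ≈ 39342.0 + 237.0*I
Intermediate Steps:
I(u) = sqrt(-1 + u)
237*(I(0) + 166) = 237*(sqrt(-1 + 0) + 166) = 237*(sqrt(-1) + 166) = 237*(I + 166) = 237*(166 + I) = 39342 + 237*I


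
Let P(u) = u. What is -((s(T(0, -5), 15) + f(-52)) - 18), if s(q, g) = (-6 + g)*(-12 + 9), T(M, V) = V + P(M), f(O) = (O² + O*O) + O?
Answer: -5311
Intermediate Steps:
f(O) = O + 2*O² (f(O) = (O² + O²) + O = 2*O² + O = O + 2*O²)
T(M, V) = M + V (T(M, V) = V + M = M + V)
s(q, g) = 18 - 3*g (s(q, g) = (-6 + g)*(-3) = 18 - 3*g)
-((s(T(0, -5), 15) + f(-52)) - 18) = -(((18 - 3*15) - 52*(1 + 2*(-52))) - 18) = -(((18 - 45) - 52*(1 - 104)) - 18) = -((-27 - 52*(-103)) - 18) = -((-27 + 5356) - 18) = -(5329 - 18) = -1*5311 = -5311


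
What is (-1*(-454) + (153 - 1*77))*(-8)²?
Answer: 33920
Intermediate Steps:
(-1*(-454) + (153 - 1*77))*(-8)² = (454 + (153 - 77))*64 = (454 + 76)*64 = 530*64 = 33920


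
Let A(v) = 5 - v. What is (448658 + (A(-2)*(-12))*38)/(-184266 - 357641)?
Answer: -445466/541907 ≈ -0.82203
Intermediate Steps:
(448658 + (A(-2)*(-12))*38)/(-184266 - 357641) = (448658 + ((5 - 1*(-2))*(-12))*38)/(-184266 - 357641) = (448658 + ((5 + 2)*(-12))*38)/(-541907) = (448658 + (7*(-12))*38)*(-1/541907) = (448658 - 84*38)*(-1/541907) = (448658 - 3192)*(-1/541907) = 445466*(-1/541907) = -445466/541907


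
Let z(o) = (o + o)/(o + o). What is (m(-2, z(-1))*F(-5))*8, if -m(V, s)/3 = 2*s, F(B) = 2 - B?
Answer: -336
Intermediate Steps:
z(o) = 1 (z(o) = (2*o)/((2*o)) = (2*o)*(1/(2*o)) = 1)
m(V, s) = -6*s
(m(-2, z(-1))*F(-5))*8 = ((-6*1)*(2 - 1*(-5)))*8 = -6*(2 + 5)*8 = -6*7*8 = -42*8 = -336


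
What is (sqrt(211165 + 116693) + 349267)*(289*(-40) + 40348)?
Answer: 10054698396 + 28788*sqrt(327858) ≈ 1.0071e+10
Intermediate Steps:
(sqrt(211165 + 116693) + 349267)*(289*(-40) + 40348) = (sqrt(327858) + 349267)*(-11560 + 40348) = (349267 + sqrt(327858))*28788 = 10054698396 + 28788*sqrt(327858)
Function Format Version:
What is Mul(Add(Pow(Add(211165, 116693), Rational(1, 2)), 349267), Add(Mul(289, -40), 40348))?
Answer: Add(10054698396, Mul(28788, Pow(327858, Rational(1, 2)))) ≈ 1.0071e+10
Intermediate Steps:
Mul(Add(Pow(Add(211165, 116693), Rational(1, 2)), 349267), Add(Mul(289, -40), 40348)) = Mul(Add(Pow(327858, Rational(1, 2)), 349267), Add(-11560, 40348)) = Mul(Add(349267, Pow(327858, Rational(1, 2))), 28788) = Add(10054698396, Mul(28788, Pow(327858, Rational(1, 2))))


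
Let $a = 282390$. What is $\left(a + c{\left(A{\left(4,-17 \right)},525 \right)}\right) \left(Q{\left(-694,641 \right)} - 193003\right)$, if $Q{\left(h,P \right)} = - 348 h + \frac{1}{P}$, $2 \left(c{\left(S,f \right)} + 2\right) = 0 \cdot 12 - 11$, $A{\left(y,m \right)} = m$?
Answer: $\frac{8780477698275}{641} \approx 1.3698 \cdot 10^{10}$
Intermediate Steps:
$c{\left(S,f \right)} = - \frac{15}{2}$ ($c{\left(S,f \right)} = -2 + \frac{0 \cdot 12 - 11}{2} = -2 + \frac{0 - 11}{2} = -2 + \frac{1}{2} \left(-11\right) = -2 - \frac{11}{2} = - \frac{15}{2}$)
$Q{\left(h,P \right)} = \frac{1}{P} - 348 h$
$\left(a + c{\left(A{\left(4,-17 \right)},525 \right)}\right) \left(Q{\left(-694,641 \right)} - 193003\right) = \left(282390 - \frac{15}{2}\right) \left(\left(\frac{1}{641} - -241512\right) - 193003\right) = \frac{564765 \left(\left(\frac{1}{641} + 241512\right) - 193003\right)}{2} = \frac{564765 \left(\frac{154809193}{641} - 193003\right)}{2} = \frac{564765}{2} \cdot \frac{31094270}{641} = \frac{8780477698275}{641}$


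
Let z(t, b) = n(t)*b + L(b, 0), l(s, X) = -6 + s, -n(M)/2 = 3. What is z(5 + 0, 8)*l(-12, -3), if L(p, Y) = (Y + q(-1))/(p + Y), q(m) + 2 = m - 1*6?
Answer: 3537/4 ≈ 884.25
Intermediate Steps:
n(M) = -6 (n(M) = -2*3 = -6)
q(m) = -8 + m (q(m) = -2 + (m - 1*6) = -2 + (m - 6) = -2 + (-6 + m) = -8 + m)
L(p, Y) = (-9 + Y)/(Y + p) (L(p, Y) = (Y + (-8 - 1))/(p + Y) = (Y - 9)/(Y + p) = (-9 + Y)/(Y + p))
z(t, b) = -9/b - 6*b (z(t, b) = -6*b + (-9 + 0)/(0 + b) = -6*b - 9/b = -9/b - 6*b)
z(5 + 0, 8)*l(-12, -3) = (-9/8 - 6*8)*(-6 - 12) = (-9*1/8 - 48)*(-18) = (-9/8 - 48)*(-18) = -393/8*(-18) = 3537/4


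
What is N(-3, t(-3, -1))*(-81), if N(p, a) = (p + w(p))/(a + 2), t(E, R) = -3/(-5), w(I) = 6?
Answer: -1215/13 ≈ -93.462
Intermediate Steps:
t(E, R) = 3/5 (t(E, R) = -3*(-1/5) = 3/5)
N(p, a) = (6 + p)/(2 + a) (N(p, a) = (p + 6)/(a + 2) = (6 + p)/(2 + a))
N(-3, t(-3, -1))*(-81) = ((6 - 3)/(2 + 3/5))*(-81) = (3/(13/5))*(-81) = ((5/13)*3)*(-81) = (15/13)*(-81) = -1215/13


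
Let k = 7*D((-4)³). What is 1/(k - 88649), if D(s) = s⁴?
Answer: 1/117351863 ≈ 8.5214e-9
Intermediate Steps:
k = 117440512 (k = 7*((-4)³)⁴ = 7*(-64)⁴ = 7*16777216 = 117440512)
1/(k - 88649) = 1/(117440512 - 88649) = 1/117351863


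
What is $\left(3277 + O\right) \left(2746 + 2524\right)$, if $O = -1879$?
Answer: $7367460$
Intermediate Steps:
$\left(3277 + O\right) \left(2746 + 2524\right) = \left(3277 - 1879\right) \left(2746 + 2524\right) = 1398 \cdot 5270 = 7367460$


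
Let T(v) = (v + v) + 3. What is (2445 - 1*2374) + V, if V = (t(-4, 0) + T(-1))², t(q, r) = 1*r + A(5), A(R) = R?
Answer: 107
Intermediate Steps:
t(q, r) = 5 + r (t(q, r) = 1*r + 5 = r + 5 = 5 + r)
T(v) = 3 + 2*v (T(v) = 2*v + 3 = 3 + 2*v)
V = 36 (V = ((5 + 0) + (3 + 2*(-1)))² = (5 + (3 - 2))² = (5 + 1)² = 6² = 36)
(2445 - 1*2374) + V = (2445 - 1*2374) + 36 = (2445 - 2374) + 36 = 71 + 36 = 107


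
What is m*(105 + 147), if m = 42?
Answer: 10584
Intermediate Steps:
m*(105 + 147) = 42*(105 + 147) = 42*252 = 10584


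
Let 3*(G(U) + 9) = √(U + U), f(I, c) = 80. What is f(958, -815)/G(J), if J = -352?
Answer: -6480/1433 - 1920*I*√11/1433 ≈ -4.522 - 4.4438*I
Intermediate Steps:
G(U) = -9 + √2*√U/3 (G(U) = -9 + √(U + U)/3 = -9 + √(2*U)/3 = -9 + (√2*√U)/3 = -9 + √2*√U/3)
f(958, -815)/G(J) = 80/(-9 + √2*√(-352)/3) = 80/(-9 + √2*(4*I*√22)/3) = 80/(-9 + 8*I*√11/3)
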